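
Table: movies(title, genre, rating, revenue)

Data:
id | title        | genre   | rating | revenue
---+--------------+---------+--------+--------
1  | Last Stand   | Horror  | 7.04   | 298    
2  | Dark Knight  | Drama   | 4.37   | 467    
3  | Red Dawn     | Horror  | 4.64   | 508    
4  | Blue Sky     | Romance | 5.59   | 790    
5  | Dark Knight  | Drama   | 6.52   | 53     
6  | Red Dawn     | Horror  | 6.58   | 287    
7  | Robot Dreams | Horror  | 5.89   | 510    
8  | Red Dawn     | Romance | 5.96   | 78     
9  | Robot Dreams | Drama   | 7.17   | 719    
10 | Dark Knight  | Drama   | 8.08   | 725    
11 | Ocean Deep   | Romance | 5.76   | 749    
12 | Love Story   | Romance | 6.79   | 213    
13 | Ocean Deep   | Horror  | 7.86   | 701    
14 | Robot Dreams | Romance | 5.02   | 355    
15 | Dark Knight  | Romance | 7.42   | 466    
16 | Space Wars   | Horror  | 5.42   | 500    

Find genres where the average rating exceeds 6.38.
SELECT genre, AVG(rating)
FROM movies
GROUP BY genre
HAVING AVG(rating) > 6.38

Result:
  Drama: avg=6.54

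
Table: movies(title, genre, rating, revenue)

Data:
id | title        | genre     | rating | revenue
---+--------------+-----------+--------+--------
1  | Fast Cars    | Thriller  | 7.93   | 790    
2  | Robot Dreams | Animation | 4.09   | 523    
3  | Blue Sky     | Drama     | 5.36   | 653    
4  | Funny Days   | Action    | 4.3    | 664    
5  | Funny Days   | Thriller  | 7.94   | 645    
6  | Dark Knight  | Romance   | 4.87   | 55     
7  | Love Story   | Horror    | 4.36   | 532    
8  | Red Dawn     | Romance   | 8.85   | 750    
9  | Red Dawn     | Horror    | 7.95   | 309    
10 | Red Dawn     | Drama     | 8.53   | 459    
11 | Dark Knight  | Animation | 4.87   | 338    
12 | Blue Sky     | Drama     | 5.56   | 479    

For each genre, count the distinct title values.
SELECT genre, COUNT(DISTINCT title)
FROM movies
GROUP BY genre

Result:
  Action: 1 distinct
  Animation: 2 distinct
  Drama: 2 distinct
  Horror: 2 distinct
  Romance: 2 distinct
  Thriller: 2 distinct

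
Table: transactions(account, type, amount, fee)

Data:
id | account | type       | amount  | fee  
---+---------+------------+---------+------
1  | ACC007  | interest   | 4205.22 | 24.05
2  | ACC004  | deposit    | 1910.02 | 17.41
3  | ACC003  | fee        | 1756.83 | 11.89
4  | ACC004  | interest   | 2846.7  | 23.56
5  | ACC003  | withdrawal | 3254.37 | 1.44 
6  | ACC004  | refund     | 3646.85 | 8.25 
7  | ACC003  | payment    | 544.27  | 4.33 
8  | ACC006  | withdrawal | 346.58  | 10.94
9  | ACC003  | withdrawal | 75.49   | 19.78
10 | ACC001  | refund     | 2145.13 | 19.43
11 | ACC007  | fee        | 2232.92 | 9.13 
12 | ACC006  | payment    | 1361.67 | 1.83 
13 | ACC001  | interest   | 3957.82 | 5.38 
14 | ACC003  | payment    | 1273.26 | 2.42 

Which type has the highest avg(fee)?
SELECT type, AVG(fee) as val
FROM transactions
GROUP BY type
ORDER BY val DESC
LIMIT 1

Result: interest with avg(fee) = 17.66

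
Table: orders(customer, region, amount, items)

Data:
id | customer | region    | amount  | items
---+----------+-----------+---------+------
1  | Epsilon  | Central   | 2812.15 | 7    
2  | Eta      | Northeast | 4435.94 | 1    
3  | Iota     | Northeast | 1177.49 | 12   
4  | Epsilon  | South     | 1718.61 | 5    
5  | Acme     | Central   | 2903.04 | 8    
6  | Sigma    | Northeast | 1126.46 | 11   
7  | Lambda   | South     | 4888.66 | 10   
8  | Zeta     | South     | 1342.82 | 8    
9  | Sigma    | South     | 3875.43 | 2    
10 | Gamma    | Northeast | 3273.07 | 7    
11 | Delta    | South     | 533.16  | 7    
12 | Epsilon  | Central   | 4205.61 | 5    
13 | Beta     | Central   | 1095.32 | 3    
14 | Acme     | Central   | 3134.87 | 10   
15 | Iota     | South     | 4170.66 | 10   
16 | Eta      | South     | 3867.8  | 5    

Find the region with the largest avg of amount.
SELECT region, AVG(amount) as val
FROM orders
GROUP BY region
ORDER BY val DESC
LIMIT 1

Result: South with avg(amount) = 2913.88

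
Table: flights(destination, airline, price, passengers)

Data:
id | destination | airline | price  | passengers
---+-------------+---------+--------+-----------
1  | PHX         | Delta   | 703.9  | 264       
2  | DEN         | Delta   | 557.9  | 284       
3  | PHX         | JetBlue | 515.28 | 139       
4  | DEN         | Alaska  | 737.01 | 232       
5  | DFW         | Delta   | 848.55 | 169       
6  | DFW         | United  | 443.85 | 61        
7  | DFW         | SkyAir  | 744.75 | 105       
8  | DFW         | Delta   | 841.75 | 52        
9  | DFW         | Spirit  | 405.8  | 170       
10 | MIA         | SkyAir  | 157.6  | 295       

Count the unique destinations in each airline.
SELECT airline, COUNT(DISTINCT destination)
FROM flights
GROUP BY airline

Result:
  Alaska: 1 distinct
  Delta: 3 distinct
  JetBlue: 1 distinct
  SkyAir: 2 distinct
  Spirit: 1 distinct
  United: 1 distinct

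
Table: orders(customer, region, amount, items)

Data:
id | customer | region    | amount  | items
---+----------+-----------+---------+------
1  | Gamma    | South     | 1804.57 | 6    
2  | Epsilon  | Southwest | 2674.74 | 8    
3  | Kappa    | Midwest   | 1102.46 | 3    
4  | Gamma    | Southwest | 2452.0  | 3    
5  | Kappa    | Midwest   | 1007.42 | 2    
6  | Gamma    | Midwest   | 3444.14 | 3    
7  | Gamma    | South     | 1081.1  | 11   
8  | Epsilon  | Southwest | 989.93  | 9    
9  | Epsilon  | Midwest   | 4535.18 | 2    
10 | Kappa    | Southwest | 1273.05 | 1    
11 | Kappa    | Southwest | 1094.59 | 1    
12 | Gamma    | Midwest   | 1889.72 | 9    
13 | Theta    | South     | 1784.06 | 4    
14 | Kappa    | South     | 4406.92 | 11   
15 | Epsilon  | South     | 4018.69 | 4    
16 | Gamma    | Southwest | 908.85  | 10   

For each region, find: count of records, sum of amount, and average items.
SELECT region,
       COUNT(*) as cnt,
       SUM(amount) as total_amount,
       AVG(items) as avg_items
FROM orders
GROUP BY region

Result:
  Midwest: 5 records, 11978.92 total amount, 3.80 avg items
  South: 5 records, 13095.34 total amount, 7.20 avg items
  Southwest: 6 records, 9393.16 total amount, 5.33 avg items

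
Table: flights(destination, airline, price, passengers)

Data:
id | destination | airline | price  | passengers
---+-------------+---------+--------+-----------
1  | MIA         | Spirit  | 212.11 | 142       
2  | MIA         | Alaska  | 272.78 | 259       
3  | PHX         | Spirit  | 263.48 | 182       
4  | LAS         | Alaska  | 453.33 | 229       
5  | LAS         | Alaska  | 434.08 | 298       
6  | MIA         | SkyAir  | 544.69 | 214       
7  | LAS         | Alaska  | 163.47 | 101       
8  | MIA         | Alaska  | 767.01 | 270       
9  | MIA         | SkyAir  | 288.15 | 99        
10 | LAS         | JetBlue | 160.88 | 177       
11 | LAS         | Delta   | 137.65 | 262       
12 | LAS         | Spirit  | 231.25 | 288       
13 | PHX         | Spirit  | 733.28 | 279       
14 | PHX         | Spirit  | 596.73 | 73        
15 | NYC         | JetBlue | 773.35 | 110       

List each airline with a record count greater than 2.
SELECT airline, COUNT(*) as cnt
FROM flights
GROUP BY airline
HAVING COUNT(*) > 2

Result:
  Alaska: 5
  Spirit: 5

Note: HAVING filters groups after aggregation, WHERE filters rows before.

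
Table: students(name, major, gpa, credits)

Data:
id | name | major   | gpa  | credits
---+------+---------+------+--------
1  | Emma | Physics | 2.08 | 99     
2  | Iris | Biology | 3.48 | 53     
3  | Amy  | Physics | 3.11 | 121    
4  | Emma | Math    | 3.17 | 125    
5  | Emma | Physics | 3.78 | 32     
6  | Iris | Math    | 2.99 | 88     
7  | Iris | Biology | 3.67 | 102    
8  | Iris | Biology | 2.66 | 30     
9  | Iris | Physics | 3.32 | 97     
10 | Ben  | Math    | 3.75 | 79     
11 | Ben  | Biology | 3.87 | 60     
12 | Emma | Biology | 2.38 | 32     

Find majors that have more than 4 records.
SELECT major, COUNT(*) as cnt
FROM students
GROUP BY major
HAVING COUNT(*) > 4

Result:
  Biology: 5

Note: HAVING filters groups after aggregation, WHERE filters rows before.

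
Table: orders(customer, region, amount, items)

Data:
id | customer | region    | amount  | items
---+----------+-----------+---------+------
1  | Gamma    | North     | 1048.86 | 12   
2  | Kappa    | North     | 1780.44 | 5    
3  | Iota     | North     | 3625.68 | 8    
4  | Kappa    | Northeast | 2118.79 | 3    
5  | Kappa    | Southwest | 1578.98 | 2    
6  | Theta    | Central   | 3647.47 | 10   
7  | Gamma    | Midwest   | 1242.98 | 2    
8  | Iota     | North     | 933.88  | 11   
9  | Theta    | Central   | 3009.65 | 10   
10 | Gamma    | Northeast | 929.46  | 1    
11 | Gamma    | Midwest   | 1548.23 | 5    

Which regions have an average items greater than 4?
SELECT region, AVG(items)
FROM orders
GROUP BY region
HAVING AVG(items) > 4

Result:
  Central: avg=10.00
  North: avg=9.00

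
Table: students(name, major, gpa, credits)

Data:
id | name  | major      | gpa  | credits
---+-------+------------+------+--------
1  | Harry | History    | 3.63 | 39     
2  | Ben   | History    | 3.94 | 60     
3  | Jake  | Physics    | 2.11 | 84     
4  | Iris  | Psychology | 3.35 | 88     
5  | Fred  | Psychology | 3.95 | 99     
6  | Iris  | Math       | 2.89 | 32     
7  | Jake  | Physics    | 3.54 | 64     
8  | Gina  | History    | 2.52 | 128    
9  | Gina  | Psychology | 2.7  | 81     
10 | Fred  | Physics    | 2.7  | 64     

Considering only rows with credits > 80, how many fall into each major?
SELECT major, COUNT(*)
FROM students
WHERE credits > 80
GROUP BY major

Note: WHERE filters rows before grouping.

Result:
  History: 1
  Physics: 1
  Psychology: 3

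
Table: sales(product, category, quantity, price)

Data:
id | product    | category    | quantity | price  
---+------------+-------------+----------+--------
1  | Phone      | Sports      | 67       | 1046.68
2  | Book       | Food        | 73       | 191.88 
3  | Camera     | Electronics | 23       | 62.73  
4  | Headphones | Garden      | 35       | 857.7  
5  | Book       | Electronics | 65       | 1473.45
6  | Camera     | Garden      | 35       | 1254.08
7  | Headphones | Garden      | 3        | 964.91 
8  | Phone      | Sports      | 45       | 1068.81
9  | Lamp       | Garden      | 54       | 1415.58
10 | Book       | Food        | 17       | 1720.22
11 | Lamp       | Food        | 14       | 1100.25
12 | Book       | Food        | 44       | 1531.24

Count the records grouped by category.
SELECT category, COUNT(*) as count
FROM sales
GROUP BY category

Result:
  Electronics: 2
  Food: 4
  Garden: 4
  Sports: 2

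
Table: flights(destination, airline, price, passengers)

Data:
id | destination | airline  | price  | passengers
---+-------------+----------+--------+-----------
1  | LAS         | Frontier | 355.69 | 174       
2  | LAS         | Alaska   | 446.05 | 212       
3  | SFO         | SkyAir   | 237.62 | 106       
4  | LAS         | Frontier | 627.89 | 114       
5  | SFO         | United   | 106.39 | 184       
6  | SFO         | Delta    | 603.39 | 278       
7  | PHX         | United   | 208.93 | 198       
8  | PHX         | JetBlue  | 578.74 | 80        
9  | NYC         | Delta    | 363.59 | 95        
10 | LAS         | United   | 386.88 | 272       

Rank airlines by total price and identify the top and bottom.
SELECT airline, SUM(price)
FROM flights
GROUP BY airline
ORDER BY SUM(price)

All groups:
  SkyAir: 237.62
  Alaska: 446.05
  JetBlue: 578.74
  United: 702.20
  Delta: 966.98
  Frontier: 983.58

Highest: Frontier (983.58)
Lowest: SkyAir (237.62)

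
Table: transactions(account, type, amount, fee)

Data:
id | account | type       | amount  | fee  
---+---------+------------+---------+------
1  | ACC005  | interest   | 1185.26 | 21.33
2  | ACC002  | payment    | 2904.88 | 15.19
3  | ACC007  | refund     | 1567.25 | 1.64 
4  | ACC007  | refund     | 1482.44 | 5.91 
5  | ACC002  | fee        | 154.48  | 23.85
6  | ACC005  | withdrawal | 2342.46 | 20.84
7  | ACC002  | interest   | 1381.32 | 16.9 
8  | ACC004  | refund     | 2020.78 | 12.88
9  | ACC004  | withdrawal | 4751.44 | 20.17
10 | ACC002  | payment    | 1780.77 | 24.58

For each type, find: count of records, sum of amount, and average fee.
SELECT type,
       COUNT(*) as cnt,
       SUM(amount) as total_amount,
       AVG(fee) as avg_fee
FROM transactions
GROUP BY type

Result:
  fee: 1 records, 154.48 total amount, 23.85 avg fee
  interest: 2 records, 2566.58 total amount, 19.12 avg fee
  payment: 2 records, 4685.65 total amount, 19.89 avg fee
  refund: 3 records, 5070.47 total amount, 6.81 avg fee
  withdrawal: 2 records, 7093.90 total amount, 20.51 avg fee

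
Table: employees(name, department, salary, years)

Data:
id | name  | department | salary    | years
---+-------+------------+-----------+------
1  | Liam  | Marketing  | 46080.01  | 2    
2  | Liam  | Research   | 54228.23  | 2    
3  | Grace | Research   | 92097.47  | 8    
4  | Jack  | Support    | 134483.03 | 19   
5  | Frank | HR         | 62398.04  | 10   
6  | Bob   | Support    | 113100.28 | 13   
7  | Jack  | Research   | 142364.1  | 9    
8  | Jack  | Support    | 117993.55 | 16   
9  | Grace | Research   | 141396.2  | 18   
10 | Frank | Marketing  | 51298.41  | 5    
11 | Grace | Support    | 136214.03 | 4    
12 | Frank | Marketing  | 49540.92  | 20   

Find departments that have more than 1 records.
SELECT department, COUNT(*) as cnt
FROM employees
GROUP BY department
HAVING COUNT(*) > 1

Result:
  Marketing: 3
  Research: 4
  Support: 4

Note: HAVING filters groups after aggregation, WHERE filters rows before.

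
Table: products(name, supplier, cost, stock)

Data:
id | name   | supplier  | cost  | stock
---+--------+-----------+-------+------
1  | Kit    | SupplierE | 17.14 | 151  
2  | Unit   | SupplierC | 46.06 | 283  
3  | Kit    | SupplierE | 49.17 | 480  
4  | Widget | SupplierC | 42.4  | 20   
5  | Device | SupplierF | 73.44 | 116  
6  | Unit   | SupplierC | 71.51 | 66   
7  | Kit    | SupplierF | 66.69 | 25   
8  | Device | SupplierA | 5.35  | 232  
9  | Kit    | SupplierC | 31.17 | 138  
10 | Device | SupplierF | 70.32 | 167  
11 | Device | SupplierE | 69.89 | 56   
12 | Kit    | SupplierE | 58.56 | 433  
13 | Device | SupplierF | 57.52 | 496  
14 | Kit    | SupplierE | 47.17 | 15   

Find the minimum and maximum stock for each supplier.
SELECT supplier, MIN(stock), MAX(stock)
FROM products
GROUP BY supplier

Result:
  SupplierA: min=232, max=232
  SupplierC: min=20, max=283
  SupplierE: min=15, max=480
  SupplierF: min=25, max=496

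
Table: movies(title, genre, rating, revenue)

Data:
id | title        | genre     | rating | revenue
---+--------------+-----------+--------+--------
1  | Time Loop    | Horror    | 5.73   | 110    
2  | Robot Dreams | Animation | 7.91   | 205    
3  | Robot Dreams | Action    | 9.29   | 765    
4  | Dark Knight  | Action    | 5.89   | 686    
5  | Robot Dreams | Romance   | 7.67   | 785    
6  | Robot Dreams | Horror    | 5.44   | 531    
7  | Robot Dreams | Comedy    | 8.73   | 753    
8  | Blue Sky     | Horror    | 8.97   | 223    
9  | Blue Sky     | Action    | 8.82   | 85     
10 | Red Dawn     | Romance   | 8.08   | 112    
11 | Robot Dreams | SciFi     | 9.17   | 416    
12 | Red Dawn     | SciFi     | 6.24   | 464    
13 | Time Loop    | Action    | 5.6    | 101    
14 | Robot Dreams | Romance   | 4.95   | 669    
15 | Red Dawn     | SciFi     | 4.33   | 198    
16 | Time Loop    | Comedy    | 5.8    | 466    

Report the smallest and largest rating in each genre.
SELECT genre, MIN(rating), MAX(rating)
FROM movies
GROUP BY genre

Result:
  Action: min=5.60, max=9.29
  Animation: min=7.91, max=7.91
  Comedy: min=5.80, max=8.73
  Horror: min=5.44, max=8.97
  Romance: min=4.95, max=8.08
  SciFi: min=4.33, max=9.17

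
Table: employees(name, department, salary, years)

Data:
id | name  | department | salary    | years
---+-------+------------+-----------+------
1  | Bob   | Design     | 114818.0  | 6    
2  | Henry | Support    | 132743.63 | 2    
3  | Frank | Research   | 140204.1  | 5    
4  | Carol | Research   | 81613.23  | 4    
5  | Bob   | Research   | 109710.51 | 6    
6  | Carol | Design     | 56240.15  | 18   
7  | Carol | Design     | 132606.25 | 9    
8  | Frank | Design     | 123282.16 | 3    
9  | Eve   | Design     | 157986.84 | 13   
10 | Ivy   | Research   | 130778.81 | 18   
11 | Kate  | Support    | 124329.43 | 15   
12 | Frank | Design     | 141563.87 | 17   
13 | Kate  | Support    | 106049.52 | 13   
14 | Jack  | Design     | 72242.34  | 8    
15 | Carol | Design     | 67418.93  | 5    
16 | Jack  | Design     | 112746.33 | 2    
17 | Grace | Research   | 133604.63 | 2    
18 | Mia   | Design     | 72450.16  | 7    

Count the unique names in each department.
SELECT department, COUNT(DISTINCT name)
FROM employees
GROUP BY department

Result:
  Design: 6 distinct
  Research: 5 distinct
  Support: 2 distinct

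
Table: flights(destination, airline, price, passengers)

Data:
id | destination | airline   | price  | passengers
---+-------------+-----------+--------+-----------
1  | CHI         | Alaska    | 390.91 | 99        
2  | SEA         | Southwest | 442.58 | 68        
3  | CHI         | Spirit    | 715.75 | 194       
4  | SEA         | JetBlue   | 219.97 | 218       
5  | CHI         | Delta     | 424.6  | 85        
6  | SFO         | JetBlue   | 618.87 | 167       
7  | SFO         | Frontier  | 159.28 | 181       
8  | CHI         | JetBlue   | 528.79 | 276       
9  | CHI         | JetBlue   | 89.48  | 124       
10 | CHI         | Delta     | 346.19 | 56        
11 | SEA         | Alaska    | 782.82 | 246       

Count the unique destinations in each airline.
SELECT airline, COUNT(DISTINCT destination)
FROM flights
GROUP BY airline

Result:
  Alaska: 2 distinct
  Delta: 1 distinct
  Frontier: 1 distinct
  JetBlue: 3 distinct
  Southwest: 1 distinct
  Spirit: 1 distinct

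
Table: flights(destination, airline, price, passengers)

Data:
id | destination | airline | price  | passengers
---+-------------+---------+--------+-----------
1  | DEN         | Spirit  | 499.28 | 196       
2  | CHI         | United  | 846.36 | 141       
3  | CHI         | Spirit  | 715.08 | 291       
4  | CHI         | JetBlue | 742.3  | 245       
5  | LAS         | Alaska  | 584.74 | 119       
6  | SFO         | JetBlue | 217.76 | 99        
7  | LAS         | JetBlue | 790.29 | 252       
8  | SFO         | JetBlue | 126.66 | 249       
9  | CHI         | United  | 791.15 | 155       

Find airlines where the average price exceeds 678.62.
SELECT airline, AVG(price)
FROM flights
GROUP BY airline
HAVING AVG(price) > 678.62

Result:
  United: avg=818.76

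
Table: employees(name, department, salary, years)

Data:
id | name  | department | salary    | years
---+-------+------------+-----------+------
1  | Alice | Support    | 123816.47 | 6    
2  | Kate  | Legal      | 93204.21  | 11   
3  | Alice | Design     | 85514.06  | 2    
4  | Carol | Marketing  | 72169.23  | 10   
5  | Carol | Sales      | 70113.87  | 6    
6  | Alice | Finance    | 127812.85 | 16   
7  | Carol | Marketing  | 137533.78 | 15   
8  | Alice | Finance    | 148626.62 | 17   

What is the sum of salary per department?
SELECT department, SUM(salary) as result
FROM employees
GROUP BY department

Result:
  Design: 85514.06
  Finance: 276439.47
  Legal: 93204.21
  Marketing: 209703.01
  Sales: 70113.87
  Support: 123816.47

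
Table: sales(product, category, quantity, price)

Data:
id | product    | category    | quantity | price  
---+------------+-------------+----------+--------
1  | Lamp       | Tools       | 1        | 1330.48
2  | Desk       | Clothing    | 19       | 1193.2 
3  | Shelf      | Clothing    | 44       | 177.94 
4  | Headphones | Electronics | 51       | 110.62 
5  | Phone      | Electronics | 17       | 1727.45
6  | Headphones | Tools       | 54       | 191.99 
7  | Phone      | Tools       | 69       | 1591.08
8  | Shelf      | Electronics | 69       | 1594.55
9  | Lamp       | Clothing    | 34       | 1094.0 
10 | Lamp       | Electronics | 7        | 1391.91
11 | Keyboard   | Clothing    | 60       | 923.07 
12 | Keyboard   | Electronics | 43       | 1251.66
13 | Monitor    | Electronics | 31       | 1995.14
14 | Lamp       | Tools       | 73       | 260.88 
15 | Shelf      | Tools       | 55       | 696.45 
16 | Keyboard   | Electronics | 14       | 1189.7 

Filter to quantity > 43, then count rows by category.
SELECT category, COUNT(*)
FROM sales
WHERE quantity > 43
GROUP BY category

Note: WHERE filters rows before grouping.

Result:
  Clothing: 2
  Electronics: 2
  Tools: 4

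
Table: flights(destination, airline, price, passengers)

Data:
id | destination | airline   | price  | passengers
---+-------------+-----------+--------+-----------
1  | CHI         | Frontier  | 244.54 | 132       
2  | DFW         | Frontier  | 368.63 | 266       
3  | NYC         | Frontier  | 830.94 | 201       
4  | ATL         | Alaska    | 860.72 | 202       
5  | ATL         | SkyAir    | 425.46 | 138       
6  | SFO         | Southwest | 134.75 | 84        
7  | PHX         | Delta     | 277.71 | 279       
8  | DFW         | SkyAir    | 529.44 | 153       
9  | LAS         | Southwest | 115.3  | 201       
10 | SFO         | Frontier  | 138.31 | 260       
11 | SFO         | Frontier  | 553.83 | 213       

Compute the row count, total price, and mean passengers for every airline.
SELECT airline,
       COUNT(*) as cnt,
       SUM(price) as total_price,
       AVG(passengers) as avg_passengers
FROM flights
GROUP BY airline

Result:
  Alaska: 1 records, 860.72 total price, 202.00 avg passengers
  Delta: 1 records, 277.71 total price, 279.00 avg passengers
  Frontier: 5 records, 2136.25 total price, 214.40 avg passengers
  SkyAir: 2 records, 954.90 total price, 145.50 avg passengers
  Southwest: 2 records, 250.05 total price, 142.50 avg passengers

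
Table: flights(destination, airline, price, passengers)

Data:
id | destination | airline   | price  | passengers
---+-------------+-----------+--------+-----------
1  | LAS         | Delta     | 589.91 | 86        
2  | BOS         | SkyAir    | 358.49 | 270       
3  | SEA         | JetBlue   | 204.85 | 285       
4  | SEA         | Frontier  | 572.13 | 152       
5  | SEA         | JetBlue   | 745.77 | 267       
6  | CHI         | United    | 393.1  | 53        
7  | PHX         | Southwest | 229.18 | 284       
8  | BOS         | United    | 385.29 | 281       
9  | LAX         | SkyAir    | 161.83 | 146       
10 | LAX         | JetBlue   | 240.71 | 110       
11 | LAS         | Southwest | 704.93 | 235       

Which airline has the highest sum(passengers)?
SELECT airline, SUM(passengers) as val
FROM flights
GROUP BY airline
ORDER BY val DESC
LIMIT 1

Result: JetBlue with sum(passengers) = 662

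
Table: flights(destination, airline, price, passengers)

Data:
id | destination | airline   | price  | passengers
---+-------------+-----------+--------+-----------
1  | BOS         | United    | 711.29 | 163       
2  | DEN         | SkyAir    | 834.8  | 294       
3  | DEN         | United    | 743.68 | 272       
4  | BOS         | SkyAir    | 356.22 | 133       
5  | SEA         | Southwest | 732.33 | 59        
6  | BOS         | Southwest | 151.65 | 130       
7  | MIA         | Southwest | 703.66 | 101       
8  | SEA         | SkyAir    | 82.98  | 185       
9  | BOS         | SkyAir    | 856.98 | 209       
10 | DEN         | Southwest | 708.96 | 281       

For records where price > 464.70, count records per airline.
SELECT airline, COUNT(*)
FROM flights
WHERE price > 464.70
GROUP BY airline

Note: WHERE filters rows before grouping.

Result:
  SkyAir: 2
  Southwest: 3
  United: 2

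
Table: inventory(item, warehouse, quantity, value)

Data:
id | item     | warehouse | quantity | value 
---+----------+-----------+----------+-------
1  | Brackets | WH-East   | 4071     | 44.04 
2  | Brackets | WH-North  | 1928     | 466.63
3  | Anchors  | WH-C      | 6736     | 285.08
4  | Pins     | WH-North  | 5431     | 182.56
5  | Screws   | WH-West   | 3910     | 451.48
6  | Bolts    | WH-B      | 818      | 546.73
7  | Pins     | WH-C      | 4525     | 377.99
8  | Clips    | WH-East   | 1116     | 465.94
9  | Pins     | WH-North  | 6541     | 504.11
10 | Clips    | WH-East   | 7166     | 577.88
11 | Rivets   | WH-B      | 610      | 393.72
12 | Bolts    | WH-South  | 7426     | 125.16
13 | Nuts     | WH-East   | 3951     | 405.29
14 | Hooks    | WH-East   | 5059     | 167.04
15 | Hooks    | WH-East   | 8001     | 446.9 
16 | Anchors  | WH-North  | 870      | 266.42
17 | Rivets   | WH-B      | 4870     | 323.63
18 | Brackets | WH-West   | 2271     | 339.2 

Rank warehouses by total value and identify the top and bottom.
SELECT warehouse, SUM(value)
FROM inventory
GROUP BY warehouse
ORDER BY SUM(value)

All groups:
  WH-South: 125.16
  WH-C: 663.07
  WH-West: 790.68
  WH-B: 1264.08
  WH-North: 1419.72
  WH-East: 2107.09

Highest: WH-East (2107.09)
Lowest: WH-South (125.16)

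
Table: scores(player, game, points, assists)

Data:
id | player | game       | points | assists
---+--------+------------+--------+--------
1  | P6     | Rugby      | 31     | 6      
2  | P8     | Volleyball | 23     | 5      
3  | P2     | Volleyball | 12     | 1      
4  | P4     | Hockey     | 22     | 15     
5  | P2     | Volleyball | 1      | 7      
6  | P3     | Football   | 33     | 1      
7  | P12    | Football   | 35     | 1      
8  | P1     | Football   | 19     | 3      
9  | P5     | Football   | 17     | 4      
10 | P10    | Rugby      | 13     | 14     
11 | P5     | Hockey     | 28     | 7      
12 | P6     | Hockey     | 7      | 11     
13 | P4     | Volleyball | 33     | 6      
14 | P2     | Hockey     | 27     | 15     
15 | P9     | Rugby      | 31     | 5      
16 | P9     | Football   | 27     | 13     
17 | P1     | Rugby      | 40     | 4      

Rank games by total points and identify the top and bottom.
SELECT game, SUM(points)
FROM scores
GROUP BY game
ORDER BY SUM(points)

All groups:
  Volleyball: 69
  Hockey: 84
  Rugby: 115
  Football: 131

Highest: Football (131)
Lowest: Volleyball (69)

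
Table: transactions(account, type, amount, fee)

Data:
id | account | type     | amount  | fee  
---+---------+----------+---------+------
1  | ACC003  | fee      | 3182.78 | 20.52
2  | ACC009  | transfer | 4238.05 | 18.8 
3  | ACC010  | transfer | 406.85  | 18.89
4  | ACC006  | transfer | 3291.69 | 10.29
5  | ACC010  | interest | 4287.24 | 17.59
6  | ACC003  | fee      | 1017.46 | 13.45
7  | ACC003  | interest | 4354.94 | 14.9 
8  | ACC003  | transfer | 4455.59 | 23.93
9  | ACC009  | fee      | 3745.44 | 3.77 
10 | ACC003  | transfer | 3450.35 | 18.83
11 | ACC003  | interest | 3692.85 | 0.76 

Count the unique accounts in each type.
SELECT type, COUNT(DISTINCT account)
FROM transactions
GROUP BY type

Result:
  fee: 2 distinct
  interest: 2 distinct
  transfer: 4 distinct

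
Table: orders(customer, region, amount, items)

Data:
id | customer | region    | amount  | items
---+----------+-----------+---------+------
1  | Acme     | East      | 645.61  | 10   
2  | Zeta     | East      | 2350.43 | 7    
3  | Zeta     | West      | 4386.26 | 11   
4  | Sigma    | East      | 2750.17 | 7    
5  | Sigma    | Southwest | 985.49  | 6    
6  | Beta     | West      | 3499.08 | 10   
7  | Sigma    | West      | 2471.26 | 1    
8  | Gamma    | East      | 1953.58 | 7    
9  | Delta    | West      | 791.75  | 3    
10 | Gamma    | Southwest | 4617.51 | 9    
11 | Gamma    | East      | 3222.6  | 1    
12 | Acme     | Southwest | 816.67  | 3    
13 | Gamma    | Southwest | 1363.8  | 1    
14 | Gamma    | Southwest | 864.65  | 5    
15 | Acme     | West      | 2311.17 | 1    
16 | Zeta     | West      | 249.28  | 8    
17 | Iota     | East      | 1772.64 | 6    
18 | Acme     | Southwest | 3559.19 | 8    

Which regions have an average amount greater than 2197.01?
SELECT region, AVG(amount)
FROM orders
GROUP BY region
HAVING AVG(amount) > 2197.01

Result:
  West: avg=2284.80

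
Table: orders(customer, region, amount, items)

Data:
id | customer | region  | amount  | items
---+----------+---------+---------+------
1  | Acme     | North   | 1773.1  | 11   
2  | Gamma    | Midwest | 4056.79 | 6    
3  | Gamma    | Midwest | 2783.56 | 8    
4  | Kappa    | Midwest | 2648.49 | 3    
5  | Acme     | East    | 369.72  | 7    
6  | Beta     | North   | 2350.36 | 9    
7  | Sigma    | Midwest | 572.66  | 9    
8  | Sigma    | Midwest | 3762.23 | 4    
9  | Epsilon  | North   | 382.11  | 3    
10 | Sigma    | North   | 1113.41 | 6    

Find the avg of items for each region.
SELECT region, AVG(items) as result
FROM orders
GROUP BY region

Result:
  East: 7.00
  Midwest: 6.00
  North: 7.25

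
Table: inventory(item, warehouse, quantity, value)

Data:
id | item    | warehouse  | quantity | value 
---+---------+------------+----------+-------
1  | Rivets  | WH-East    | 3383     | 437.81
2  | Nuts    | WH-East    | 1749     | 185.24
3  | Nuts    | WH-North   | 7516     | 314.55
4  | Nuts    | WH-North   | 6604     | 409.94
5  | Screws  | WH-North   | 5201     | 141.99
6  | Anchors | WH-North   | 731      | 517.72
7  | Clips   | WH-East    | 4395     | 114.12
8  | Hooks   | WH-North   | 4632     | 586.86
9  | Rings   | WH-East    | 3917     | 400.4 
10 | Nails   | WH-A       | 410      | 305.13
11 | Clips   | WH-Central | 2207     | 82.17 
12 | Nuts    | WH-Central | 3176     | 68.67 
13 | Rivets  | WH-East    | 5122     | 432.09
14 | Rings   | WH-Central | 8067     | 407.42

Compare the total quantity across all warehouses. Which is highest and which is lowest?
SELECT warehouse, SUM(quantity)
FROM inventory
GROUP BY warehouse
ORDER BY SUM(quantity)

All groups:
  WH-A: 410
  WH-Central: 13450
  WH-East: 18566
  WH-North: 24684

Highest: WH-North (24684)
Lowest: WH-A (410)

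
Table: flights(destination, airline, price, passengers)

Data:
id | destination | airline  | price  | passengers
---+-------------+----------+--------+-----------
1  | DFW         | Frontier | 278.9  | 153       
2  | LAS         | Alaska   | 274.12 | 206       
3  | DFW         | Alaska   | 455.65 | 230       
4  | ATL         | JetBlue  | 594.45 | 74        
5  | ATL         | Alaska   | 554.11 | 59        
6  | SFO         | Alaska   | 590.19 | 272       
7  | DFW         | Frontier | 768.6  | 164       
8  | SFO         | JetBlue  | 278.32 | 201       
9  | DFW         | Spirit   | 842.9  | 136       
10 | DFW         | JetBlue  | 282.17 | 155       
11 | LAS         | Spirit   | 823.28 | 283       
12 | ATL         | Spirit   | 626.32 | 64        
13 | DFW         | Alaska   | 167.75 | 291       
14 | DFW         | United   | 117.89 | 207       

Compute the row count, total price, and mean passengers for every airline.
SELECT airline,
       COUNT(*) as cnt,
       SUM(price) as total_price,
       AVG(passengers) as avg_passengers
FROM flights
GROUP BY airline

Result:
  Alaska: 5 records, 2041.82 total price, 211.60 avg passengers
  Frontier: 2 records, 1047.50 total price, 158.50 avg passengers
  JetBlue: 3 records, 1154.94 total price, 143.33 avg passengers
  Spirit: 3 records, 2292.50 total price, 161.00 avg passengers
  United: 1 records, 117.89 total price, 207.00 avg passengers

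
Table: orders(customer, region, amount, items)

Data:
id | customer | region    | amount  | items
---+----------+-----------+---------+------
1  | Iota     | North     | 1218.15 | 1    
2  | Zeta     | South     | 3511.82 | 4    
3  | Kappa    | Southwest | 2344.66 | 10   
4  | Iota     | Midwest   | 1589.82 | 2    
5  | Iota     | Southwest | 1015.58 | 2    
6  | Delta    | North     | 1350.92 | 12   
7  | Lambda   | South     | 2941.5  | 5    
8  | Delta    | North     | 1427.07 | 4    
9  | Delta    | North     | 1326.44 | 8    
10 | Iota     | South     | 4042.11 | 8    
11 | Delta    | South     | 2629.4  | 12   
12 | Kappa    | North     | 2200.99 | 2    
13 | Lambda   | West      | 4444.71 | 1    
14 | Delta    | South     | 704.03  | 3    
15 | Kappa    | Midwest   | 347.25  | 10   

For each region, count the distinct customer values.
SELECT region, COUNT(DISTINCT customer)
FROM orders
GROUP BY region

Result:
  Midwest: 2 distinct
  North: 3 distinct
  South: 4 distinct
  Southwest: 2 distinct
  West: 1 distinct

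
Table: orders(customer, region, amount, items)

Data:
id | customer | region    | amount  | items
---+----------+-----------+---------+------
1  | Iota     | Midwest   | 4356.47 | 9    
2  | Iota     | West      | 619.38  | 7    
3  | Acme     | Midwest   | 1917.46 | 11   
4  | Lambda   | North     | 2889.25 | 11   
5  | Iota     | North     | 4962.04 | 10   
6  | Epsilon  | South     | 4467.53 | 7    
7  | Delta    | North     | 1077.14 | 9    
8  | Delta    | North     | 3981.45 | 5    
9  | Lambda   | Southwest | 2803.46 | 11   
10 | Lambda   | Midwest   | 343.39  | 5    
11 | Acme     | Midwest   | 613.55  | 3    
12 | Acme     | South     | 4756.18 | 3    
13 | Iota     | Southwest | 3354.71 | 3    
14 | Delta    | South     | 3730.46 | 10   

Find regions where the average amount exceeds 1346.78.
SELECT region, AVG(amount)
FROM orders
GROUP BY region
HAVING AVG(amount) > 1346.78

Result:
  Midwest: avg=1807.72
  North: avg=3227.47
  South: avg=4318.06
  Southwest: avg=3079.09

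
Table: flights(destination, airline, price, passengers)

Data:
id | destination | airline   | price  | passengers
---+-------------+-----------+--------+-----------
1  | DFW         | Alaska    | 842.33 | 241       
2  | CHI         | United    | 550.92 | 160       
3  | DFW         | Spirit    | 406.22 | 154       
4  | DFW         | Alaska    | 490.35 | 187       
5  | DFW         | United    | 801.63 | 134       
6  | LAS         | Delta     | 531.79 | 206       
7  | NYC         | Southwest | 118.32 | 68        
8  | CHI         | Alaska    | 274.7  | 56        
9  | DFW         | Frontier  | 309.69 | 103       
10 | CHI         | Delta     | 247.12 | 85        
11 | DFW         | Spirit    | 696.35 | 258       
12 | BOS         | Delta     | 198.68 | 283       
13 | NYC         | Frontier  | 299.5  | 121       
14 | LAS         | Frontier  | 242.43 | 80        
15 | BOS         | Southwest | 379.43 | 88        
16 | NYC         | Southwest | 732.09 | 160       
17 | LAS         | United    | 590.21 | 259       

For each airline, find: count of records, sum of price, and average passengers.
SELECT airline,
       COUNT(*) as cnt,
       SUM(price) as total_price,
       AVG(passengers) as avg_passengers
FROM flights
GROUP BY airline

Result:
  Alaska: 3 records, 1607.38 total price, 161.33 avg passengers
  Delta: 3 records, 977.59 total price, 191.33 avg passengers
  Frontier: 3 records, 851.62 total price, 101.33 avg passengers
  Southwest: 3 records, 1229.84 total price, 105.33 avg passengers
  Spirit: 2 records, 1102.57 total price, 206.00 avg passengers
  United: 3 records, 1942.76 total price, 184.33 avg passengers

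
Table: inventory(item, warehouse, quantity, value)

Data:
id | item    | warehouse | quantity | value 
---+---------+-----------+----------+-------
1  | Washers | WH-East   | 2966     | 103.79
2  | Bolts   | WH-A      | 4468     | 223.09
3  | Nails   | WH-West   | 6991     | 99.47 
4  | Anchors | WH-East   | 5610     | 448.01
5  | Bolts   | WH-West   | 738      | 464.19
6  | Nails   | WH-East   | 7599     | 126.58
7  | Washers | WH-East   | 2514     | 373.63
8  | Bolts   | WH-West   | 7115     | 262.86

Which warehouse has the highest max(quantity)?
SELECT warehouse, MAX(quantity) as val
FROM inventory
GROUP BY warehouse
ORDER BY val DESC
LIMIT 1

Result: WH-East with max(quantity) = 7599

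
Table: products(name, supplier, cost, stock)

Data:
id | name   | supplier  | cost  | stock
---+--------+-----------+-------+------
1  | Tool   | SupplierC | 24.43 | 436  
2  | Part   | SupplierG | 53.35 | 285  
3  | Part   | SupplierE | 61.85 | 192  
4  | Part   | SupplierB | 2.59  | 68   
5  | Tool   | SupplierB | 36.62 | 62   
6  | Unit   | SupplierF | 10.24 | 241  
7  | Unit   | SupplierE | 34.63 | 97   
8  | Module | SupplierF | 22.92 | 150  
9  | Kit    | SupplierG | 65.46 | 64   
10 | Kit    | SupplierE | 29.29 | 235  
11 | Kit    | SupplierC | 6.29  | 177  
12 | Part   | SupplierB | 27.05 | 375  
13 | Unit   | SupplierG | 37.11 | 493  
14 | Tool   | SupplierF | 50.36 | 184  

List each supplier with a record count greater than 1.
SELECT supplier, COUNT(*) as cnt
FROM products
GROUP BY supplier
HAVING COUNT(*) > 1

Result:
  SupplierB: 3
  SupplierC: 2
  SupplierE: 3
  SupplierF: 3
  SupplierG: 3

Note: HAVING filters groups after aggregation, WHERE filters rows before.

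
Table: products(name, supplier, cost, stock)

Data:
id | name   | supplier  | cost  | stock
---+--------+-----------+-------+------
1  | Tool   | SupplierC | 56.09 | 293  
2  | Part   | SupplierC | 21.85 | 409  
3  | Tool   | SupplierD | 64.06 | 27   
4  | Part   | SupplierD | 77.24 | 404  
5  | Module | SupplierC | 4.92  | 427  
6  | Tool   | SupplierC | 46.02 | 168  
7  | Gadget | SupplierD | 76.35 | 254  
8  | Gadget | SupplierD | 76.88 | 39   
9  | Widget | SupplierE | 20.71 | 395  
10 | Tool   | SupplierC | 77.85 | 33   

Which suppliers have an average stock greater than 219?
SELECT supplier, AVG(stock)
FROM products
GROUP BY supplier
HAVING AVG(stock) > 219

Result:
  SupplierC: avg=266.00
  SupplierE: avg=395.00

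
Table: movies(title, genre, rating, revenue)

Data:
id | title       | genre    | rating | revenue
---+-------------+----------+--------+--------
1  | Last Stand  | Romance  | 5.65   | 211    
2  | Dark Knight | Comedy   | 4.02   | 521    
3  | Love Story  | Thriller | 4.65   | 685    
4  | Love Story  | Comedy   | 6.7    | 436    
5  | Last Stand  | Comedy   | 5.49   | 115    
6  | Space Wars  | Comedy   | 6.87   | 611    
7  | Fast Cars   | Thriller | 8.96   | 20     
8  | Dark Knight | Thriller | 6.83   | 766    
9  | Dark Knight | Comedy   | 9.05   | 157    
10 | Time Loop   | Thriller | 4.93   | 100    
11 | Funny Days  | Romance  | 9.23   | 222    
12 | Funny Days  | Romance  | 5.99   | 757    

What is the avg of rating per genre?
SELECT genre, AVG(rating) as result
FROM movies
GROUP BY genre

Result:
  Comedy: 6.43
  Romance: 6.96
  Thriller: 6.34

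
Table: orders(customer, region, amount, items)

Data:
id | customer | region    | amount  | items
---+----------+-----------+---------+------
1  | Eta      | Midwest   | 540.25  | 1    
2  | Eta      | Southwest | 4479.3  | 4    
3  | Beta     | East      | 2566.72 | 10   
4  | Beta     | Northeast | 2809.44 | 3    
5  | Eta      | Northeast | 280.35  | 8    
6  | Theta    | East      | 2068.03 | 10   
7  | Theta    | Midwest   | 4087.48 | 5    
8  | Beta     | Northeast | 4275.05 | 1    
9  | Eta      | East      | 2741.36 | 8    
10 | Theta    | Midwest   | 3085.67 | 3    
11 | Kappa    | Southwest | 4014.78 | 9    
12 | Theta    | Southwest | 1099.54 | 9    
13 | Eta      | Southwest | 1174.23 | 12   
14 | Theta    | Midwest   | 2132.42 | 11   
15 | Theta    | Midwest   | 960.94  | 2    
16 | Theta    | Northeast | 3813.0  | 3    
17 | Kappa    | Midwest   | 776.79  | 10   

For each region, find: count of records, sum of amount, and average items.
SELECT region,
       COUNT(*) as cnt,
       SUM(amount) as total_amount,
       AVG(items) as avg_items
FROM orders
GROUP BY region

Result:
  East: 3 records, 7376.11 total amount, 9.33 avg items
  Midwest: 6 records, 11583.55 total amount, 5.33 avg items
  Northeast: 4 records, 11177.84 total amount, 3.75 avg items
  Southwest: 4 records, 10767.85 total amount, 8.50 avg items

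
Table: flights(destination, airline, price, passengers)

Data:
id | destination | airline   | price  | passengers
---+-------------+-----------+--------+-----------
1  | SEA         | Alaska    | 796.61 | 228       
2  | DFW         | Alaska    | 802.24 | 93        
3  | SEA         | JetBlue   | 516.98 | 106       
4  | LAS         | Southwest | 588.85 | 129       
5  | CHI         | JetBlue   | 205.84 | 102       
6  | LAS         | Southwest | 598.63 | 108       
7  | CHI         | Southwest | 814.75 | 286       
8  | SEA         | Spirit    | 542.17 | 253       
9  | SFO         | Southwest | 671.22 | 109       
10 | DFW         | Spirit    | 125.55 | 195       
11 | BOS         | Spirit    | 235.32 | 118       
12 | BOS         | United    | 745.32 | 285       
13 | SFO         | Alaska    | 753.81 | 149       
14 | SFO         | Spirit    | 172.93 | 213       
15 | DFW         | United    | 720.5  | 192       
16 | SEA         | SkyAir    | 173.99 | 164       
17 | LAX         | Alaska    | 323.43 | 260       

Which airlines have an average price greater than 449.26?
SELECT airline, AVG(price)
FROM flights
GROUP BY airline
HAVING AVG(price) > 449.26

Result:
  Alaska: avg=669.02
  Southwest: avg=668.36
  United: avg=732.91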